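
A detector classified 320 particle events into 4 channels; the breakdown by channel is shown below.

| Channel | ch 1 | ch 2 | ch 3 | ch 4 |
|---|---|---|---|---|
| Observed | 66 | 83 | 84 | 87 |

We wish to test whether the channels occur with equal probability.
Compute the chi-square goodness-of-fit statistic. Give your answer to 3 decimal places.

3.375

Expected count for each of the 4 categories: 320/4 = 80.
cat         O        E   (O−E)²/E
ch 1       66       80     2.4500
ch 2       83       80     0.1125
ch 3       84       80     0.2000
ch 4       87       80     0.6125
Sum = 3.375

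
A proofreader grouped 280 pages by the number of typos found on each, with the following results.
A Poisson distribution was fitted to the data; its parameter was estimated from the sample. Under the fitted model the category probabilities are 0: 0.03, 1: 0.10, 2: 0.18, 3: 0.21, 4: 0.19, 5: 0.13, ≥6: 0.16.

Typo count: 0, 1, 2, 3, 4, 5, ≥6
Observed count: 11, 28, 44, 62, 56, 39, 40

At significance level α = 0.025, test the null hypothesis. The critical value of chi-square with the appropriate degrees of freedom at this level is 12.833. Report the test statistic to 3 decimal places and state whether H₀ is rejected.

2.639; do not reject

Expected counts E_i = n·p_i: 280×0.03 = 8.4, 280×0.10 = 28, 280×0.18 = 50.4, 280×0.21 = 58.8, 280×0.19 = 53.2, 280×0.13 = 36.4, 280×0.16 = 44.8.
cat         O        E   (O−E)²/E
0          11      8.4     0.8048
1          28       28     0.0000
2          44     50.4     0.8127
3          62     58.8     0.1741
4          56     53.2     0.1474
5          39     36.4     0.1857
≥6         40     44.8     0.5143
Sum = 2.639
df = 5. Since 2.639 < 12.833, we do not reject H₀.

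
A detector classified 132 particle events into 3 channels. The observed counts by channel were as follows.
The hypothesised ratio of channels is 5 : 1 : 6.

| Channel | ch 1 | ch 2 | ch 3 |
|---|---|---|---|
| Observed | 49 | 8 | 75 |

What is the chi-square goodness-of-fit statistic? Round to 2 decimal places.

2.70

Ratio total = 12. Expected counts: 132×5/12 = 55, 132×1/12 = 11, 132×6/12 = 66.
cat         O        E   (O−E)²/E
ch 1       49       55      0.655
ch 2        8       11      0.818
ch 3       75       66      1.227
Sum = 2.70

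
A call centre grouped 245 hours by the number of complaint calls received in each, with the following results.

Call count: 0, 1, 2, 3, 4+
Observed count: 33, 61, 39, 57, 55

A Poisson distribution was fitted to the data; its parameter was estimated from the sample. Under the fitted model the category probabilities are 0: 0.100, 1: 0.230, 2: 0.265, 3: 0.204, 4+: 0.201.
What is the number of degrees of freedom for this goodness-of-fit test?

There are k = 5 categories and 1 parameter estimated from the data, so df = 5 − 1 − 1 = 3.

3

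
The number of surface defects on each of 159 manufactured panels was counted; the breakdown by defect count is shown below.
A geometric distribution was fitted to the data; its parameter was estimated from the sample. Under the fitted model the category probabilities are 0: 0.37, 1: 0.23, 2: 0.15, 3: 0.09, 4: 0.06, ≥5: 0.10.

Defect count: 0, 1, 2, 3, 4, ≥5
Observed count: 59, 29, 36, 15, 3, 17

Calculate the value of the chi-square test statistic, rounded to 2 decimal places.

Expected counts E_i = n·p_i: 159×0.37 = 58.83, 159×0.23 = 36.57, 159×0.15 = 23.85, 159×0.09 = 14.31, 159×0.06 = 9.54, 159×0.10 = 15.9.
χ² = (59−58.83)²/58.83 + (29−36.57)²/36.57 + (36−23.85)²/23.85 + (15−14.31)²/14.31 + (3−9.54)²/9.54 + (17−15.9)²/15.9
   = 0.000 + 1.567 + 6.190 + 0.033 + 4.483 + 0.076
Sum = 12.35

12.35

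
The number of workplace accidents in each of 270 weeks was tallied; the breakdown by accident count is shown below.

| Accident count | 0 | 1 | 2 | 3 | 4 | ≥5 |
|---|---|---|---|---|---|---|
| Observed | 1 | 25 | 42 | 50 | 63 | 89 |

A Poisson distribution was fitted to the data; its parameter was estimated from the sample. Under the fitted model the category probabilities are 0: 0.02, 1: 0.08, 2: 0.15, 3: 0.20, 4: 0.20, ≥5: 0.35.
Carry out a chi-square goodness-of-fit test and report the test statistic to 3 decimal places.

Expected counts E_i = n·p_i: 270×0.02 = 5.4, 270×0.08 = 21.6, 270×0.15 = 40.5, 270×0.20 = 54, 270×0.20 = 54, 270×0.35 = 94.5.
χ² = (1−5.4)²/5.4 + (25−21.6)²/21.6 + (42−40.5)²/40.5 + (50−54)²/54 + (63−54)²/54 + (89−94.5)²/94.5
   = 3.5852 + 0.5352 + 0.0556 + 0.2963 + 1.5000 + 0.3201
Sum = 6.292

6.292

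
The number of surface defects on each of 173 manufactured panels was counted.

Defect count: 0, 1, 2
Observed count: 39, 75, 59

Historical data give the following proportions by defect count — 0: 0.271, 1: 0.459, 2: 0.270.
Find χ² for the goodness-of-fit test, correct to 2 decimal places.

Expected counts E_i = n·p_i: 173×0.271 = 46.883, 173×0.459 = 79.407, 173×0.270 = 46.71.
χ² = (39−46.883)²/46.883 + (75−79.407)²/79.407 + (59−46.71)²/46.71
   = 1.325 + 0.245 + 3.234
Sum = 4.80

4.80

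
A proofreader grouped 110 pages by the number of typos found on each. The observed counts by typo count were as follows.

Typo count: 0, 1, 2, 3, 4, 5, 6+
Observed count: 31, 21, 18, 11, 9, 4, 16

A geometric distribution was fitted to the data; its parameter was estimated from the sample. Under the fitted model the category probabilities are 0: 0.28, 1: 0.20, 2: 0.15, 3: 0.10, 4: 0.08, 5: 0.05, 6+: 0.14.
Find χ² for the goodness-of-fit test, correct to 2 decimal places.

0.62

Expected counts E_i = n·p_i: 110×0.28 = 30.8, 110×0.20 = 22, 110×0.15 = 16.5, 110×0.10 = 11, 110×0.08 = 8.8, 110×0.05 = 5.5, 110×0.14 = 15.4.
χ² = (31−30.8)²/30.8 + (21−22)²/22 + (18−16.5)²/16.5 + (11−11)²/11 + (9−8.8)²/8.8 + (4−5.5)²/5.5 + (16−15.4)²/15.4
   = 0.001 + 0.045 + 0.136 + 0.000 + 0.005 + 0.409 + 0.023
Sum = 0.62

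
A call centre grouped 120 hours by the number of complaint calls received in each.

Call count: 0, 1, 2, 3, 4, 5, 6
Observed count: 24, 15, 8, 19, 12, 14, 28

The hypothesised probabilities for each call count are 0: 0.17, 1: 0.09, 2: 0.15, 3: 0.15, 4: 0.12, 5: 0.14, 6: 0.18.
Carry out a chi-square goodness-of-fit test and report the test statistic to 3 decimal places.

Expected counts E_i = n·p_i: 120×0.17 = 20.4, 120×0.09 = 10.8, 120×0.15 = 18, 120×0.15 = 18, 120×0.12 = 14.4, 120×0.14 = 16.8, 120×0.18 = 21.6.
χ² = (24−20.4)²/20.4 + (15−10.8)²/10.8 + (8−18)²/18 + (19−18)²/18 + (12−14.4)²/14.4 + (14−16.8)²/16.8 + (28−21.6)²/21.6
   = 0.6353 + 1.6333 + 5.5556 + 0.0556 + 0.4000 + 0.4667 + 1.8963
Sum = 10.643

10.643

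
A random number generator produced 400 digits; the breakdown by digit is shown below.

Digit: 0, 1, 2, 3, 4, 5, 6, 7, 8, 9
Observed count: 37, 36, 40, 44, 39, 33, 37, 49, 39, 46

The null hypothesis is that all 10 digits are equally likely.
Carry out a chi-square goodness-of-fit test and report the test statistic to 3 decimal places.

5.450

Expected count for each of the 10 categories: 400/10 = 40.
0: (37 − 40)²/40 = 9/40 = 0.2250
1: (36 − 40)²/40 = 16/40 = 0.4000
2: (40 − 40)²/40 = 0/40 = 0.0000
3: (44 − 40)²/40 = 16/40 = 0.4000
4: (39 − 40)²/40 = 1/40 = 0.0250
5: (33 − 40)²/40 = 49/40 = 1.2250
6: (37 − 40)²/40 = 9/40 = 0.2250
7: (49 − 40)²/40 = 81/40 = 2.0250
8: (39 − 40)²/40 = 1/40 = 0.0250
9: (46 − 40)²/40 = 36/40 = 0.9000
Sum = 5.450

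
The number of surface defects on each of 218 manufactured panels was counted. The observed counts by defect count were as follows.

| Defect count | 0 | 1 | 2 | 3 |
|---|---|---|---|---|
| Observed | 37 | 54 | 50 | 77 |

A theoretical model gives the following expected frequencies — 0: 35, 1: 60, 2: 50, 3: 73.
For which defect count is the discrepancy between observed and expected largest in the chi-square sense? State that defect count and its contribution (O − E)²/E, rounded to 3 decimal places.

1, 0.600

cat         O        E   (O−E)²/E
0          37       35     0.1143
1          54       60     0.6000
2          50       50     0.0000
3          77       73     0.2192
The largest term is for 1: 0.600.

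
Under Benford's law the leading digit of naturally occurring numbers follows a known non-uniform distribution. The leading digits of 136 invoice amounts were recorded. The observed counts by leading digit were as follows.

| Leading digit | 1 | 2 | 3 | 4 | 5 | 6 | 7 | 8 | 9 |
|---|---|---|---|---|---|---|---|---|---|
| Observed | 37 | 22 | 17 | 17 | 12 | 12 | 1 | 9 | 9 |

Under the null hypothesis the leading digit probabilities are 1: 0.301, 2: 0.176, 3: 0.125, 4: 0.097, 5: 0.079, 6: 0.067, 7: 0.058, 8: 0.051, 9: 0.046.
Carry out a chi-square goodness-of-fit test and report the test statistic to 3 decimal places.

10.529

Expected counts E_i = n·p_i: 136×0.301 = 40.936, 136×0.176 = 23.936, 136×0.125 = 17, 136×0.097 = 13.192, 136×0.079 = 10.744, 136×0.067 = 9.112, 136×0.058 = 7.888, 136×0.051 = 6.936, 136×0.046 = 6.256.
cat         O        E   (O−E)²/E
1          37   40.936     0.3784
2          22   23.936     0.1566
3          17       17     0.0000
4          17   13.192     1.0992
5          12   10.744     0.1468
6          12    9.112     0.9153
7           1    7.888     6.0148
8           9    6.936     0.6142
9           9    6.256     1.2036
Sum = 10.529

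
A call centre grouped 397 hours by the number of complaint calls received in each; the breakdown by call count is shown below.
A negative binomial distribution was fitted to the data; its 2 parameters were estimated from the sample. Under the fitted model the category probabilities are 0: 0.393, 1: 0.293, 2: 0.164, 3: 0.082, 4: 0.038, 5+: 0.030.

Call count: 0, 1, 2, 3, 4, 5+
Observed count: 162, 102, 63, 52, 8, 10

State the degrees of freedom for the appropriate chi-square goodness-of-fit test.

There are k = 6 categories and 2 parameters estimated from the data, so df = 6 − 1 − 2 = 3.

3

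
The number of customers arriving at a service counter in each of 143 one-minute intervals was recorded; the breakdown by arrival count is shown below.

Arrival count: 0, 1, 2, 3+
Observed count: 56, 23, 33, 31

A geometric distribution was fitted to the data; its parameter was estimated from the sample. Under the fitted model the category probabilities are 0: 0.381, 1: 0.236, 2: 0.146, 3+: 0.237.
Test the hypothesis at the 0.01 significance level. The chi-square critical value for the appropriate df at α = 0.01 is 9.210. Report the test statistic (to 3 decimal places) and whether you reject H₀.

10.750; reject

Expected counts E_i = n·p_i: 143×0.381 = 54.483, 143×0.236 = 33.748, 143×0.146 = 20.878, 143×0.237 = 33.891.
χ² = (56−54.483)²/54.483 + (23−33.748)²/33.748 + (33−20.878)²/20.878 + (31−33.891)²/33.891
   = 0.0422 + 3.4230 + 7.0382 + 0.2466
Sum = 10.750
df = 2. Since 10.750 > 9.210, we reject H₀.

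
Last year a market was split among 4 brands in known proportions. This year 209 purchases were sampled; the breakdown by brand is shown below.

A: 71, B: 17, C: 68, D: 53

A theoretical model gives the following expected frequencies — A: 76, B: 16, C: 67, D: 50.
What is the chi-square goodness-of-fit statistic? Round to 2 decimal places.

A: (71 − 76)²/76 = 25/76 = 0.329
B: (17 − 16)²/16 = 1/16 = 0.063
C: (68 − 67)²/67 = 1/67 = 0.015
D: (53 − 50)²/50 = 9/50 = 0.180
Sum = 0.59

0.59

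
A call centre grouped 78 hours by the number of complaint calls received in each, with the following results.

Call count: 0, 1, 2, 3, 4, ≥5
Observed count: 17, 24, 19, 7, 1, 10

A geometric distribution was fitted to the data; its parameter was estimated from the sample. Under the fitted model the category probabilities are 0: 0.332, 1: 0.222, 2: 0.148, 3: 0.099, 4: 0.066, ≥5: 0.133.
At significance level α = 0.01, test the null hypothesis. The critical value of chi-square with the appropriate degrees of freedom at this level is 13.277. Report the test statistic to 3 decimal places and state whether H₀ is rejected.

Expected counts E_i = n·p_i: 78×0.332 = 25.896, 78×0.222 = 17.316, 78×0.148 = 11.544, 78×0.099 = 7.722, 78×0.066 = 5.148, 78×0.133 = 10.374.
0: (17 − 25.896)²/25.896 = 79.138816/25.896 = 3.0560
1: (24 − 17.316)²/17.316 = 44.675856/17.316 = 2.5800
2: (19 − 11.544)²/11.544 = 55.591936/11.544 = 4.8157
3: (7 − 7.722)²/7.722 = 0.521284/7.722 = 0.0675
4: (1 − 5.148)²/5.148 = 17.205904/5.148 = 3.3423
≥5: (10 − 10.374)²/10.374 = 0.139876/10.374 = 0.0135
Sum = 13.875
df = 4. Since 13.875 > 13.277, we reject H₀.

13.875; reject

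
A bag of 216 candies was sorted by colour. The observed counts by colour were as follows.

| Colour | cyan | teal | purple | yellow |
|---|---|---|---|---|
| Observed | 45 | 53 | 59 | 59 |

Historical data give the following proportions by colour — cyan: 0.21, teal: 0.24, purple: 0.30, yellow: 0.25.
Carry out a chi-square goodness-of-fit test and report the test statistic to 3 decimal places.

1.011

Expected counts E_i = n·p_i: 216×0.21 = 45.36, 216×0.24 = 51.84, 216×0.30 = 64.8, 216×0.25 = 54.
cyan: (45 − 45.36)²/45.36 = 0.1296/45.36 = 0.0029
teal: (53 − 51.84)²/51.84 = 1.3456/51.84 = 0.0260
purple: (59 − 64.8)²/64.8 = 33.64/64.8 = 0.5191
yellow: (59 − 54)²/54 = 25/54 = 0.4630
Sum = 1.011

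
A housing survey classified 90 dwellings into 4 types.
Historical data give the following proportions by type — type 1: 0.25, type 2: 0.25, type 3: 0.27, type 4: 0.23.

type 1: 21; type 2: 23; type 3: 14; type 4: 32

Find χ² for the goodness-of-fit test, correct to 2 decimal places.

Expected counts E_i = n·p_i: 90×0.25 = 22.5, 90×0.25 = 22.5, 90×0.27 = 24.3, 90×0.23 = 20.7.
type 1: (21 − 22.5)²/22.5 = 2.25/22.5 = 0.100
type 2: (23 − 22.5)²/22.5 = 0.25/22.5 = 0.011
type 3: (14 − 24.3)²/24.3 = 106.09/24.3 = 4.366
type 4: (32 − 20.7)²/20.7 = 127.69/20.7 = 6.169
Sum = 10.65

10.65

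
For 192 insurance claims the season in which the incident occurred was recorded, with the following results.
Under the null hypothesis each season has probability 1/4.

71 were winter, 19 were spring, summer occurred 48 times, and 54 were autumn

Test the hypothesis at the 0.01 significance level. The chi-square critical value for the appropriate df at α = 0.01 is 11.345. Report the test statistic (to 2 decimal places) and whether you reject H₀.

29.29; reject

Expected count for each of the 4 categories: 192/4 = 48.
χ² = (71−48)²/48 + (19−48)²/48 + (48−48)²/48 + (54−48)²/48
   = 11.021 + 17.521 + 0.000 + 0.750
Sum = 29.29
df = 3. Since 29.29 > 11.345, we reject H₀.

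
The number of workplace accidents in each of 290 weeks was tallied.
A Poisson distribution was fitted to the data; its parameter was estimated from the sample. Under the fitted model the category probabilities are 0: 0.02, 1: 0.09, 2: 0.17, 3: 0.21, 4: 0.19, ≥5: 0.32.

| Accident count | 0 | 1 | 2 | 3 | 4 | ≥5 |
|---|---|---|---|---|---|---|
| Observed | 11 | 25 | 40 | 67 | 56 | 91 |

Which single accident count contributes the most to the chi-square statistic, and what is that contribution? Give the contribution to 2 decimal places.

Expected counts E_i = n·p_i: 290×0.02 = 5.8, 290×0.09 = 26.1, 290×0.17 = 49.3, 290×0.21 = 60.9, 290×0.19 = 55.1, 290×0.32 = 92.8.
χ² = (11−5.8)²/5.8 + (25−26.1)²/26.1 + (40−49.3)²/49.3 + (67−60.9)²/60.9 + (56−55.1)²/55.1 + (91−92.8)²/92.8
   = 4.662 + 0.046 + 1.754 + 0.611 + 0.015 + 0.035
The largest term is for 0: 4.66.

0, 4.66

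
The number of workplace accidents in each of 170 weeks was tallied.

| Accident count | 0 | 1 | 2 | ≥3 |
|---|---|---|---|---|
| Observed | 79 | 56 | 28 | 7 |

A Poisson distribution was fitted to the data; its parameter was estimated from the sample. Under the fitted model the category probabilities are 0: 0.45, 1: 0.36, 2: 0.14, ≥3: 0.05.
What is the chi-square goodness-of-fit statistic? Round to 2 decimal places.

Expected counts E_i = n·p_i: 170×0.45 = 76.5, 170×0.36 = 61.2, 170×0.14 = 23.8, 170×0.05 = 8.5.
χ² = (79−76.5)²/76.5 + (56−61.2)²/61.2 + (28−23.8)²/23.8 + (7−8.5)²/8.5
   = 0.082 + 0.442 + 0.741 + 0.265
Sum = 1.53

1.53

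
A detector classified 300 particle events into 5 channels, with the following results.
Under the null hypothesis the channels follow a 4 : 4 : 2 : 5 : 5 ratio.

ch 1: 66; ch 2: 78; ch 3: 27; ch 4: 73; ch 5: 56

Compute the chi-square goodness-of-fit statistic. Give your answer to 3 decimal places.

11.167

Ratio total = 20. Expected counts: 300×4/20 = 60, 300×4/20 = 60, 300×2/20 = 30, 300×5/20 = 75, 300×5/20 = 75.
ch 1: (66 − 60)²/60 = 36/60 = 0.6000
ch 2: (78 − 60)²/60 = 324/60 = 5.4000
ch 3: (27 − 30)²/30 = 9/30 = 0.3000
ch 4: (73 − 75)²/75 = 4/75 = 0.0533
ch 5: (56 − 75)²/75 = 361/75 = 4.8133
Sum = 11.167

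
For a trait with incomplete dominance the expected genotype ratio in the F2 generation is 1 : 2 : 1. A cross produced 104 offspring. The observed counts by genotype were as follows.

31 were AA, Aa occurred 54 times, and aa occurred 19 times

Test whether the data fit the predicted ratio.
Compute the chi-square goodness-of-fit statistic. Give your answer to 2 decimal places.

2.92

Ratio total = 4. Expected counts: 104×1/4 = 26, 104×2/4 = 52, 104×1/4 = 26.
χ² = (31−26)²/26 + (54−52)²/52 + (19−26)²/26
   = 0.962 + 0.077 + 1.885
Sum = 2.92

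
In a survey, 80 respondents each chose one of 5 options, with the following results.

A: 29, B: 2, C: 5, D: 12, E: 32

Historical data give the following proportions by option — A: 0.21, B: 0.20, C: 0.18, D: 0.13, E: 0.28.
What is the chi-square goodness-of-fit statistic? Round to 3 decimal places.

Expected counts E_i = n·p_i: 80×0.21 = 16.8, 80×0.20 = 16, 80×0.18 = 14.4, 80×0.13 = 10.4, 80×0.28 = 22.4.
A: (29 − 16.8)²/16.8 = 148.84/16.8 = 8.8595
B: (2 − 16)²/16 = 196/16 = 12.2500
C: (5 − 14.4)²/14.4 = 88.36/14.4 = 6.1361
D: (12 − 10.4)²/10.4 = 2.56/10.4 = 0.2462
E: (32 − 22.4)²/22.4 = 92.16/22.4 = 4.1143
Sum = 31.606

31.606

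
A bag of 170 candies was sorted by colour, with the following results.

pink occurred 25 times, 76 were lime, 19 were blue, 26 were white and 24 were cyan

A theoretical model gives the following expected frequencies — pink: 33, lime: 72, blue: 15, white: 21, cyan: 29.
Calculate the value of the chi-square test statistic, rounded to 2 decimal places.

cat         O        E   (O−E)²/E
pink       25       33      1.939
lime       76       72      0.222
blue       19       15      1.067
white      26       21      1.190
cyan       24       29      0.862
Sum = 5.28

5.28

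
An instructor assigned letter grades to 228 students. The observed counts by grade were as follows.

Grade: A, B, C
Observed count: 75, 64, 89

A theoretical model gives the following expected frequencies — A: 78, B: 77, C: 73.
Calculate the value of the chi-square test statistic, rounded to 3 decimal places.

A: (75 − 78)²/78 = 9/78 = 0.1154
B: (64 − 77)²/77 = 169/77 = 2.1948
C: (89 − 73)²/73 = 256/73 = 3.5068
Sum = 5.817

5.817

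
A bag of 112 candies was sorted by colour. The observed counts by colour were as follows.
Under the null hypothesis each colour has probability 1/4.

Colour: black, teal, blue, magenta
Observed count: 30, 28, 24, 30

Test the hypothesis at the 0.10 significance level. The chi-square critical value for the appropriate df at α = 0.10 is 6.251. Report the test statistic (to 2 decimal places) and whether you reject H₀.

Expected count for each of the 4 categories: 112/4 = 28.
black: (30 − 28)²/28 = 4/28 = 0.143
teal: (28 − 28)²/28 = 0/28 = 0.000
blue: (24 − 28)²/28 = 16/28 = 0.571
magenta: (30 − 28)²/28 = 4/28 = 0.143
Sum = 0.86
df = 3. Since 0.86 < 6.251, we do not reject H₀.

0.86; do not reject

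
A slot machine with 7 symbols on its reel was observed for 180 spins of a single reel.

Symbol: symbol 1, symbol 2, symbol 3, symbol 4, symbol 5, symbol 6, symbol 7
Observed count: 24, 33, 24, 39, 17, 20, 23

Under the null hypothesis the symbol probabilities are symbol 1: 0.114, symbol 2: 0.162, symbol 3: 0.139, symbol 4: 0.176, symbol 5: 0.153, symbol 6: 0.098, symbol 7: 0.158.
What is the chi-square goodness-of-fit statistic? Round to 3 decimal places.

Expected counts E_i = n·p_i: 180×0.114 = 20.52, 180×0.162 = 29.16, 180×0.139 = 25.02, 180×0.176 = 31.68, 180×0.153 = 27.54, 180×0.098 = 17.64, 180×0.158 = 28.44.
χ² = (24−20.52)²/20.52 + (33−29.16)²/29.16 + (24−25.02)²/25.02 + (39−31.68)²/31.68 + (17−27.54)²/27.54 + (20−17.64)²/17.64 + (23−28.44)²/28.44
   = 0.5902 + 0.5057 + 0.0416 + 1.6914 + 4.0338 + 0.3157 + 1.0406
Sum = 8.219

8.219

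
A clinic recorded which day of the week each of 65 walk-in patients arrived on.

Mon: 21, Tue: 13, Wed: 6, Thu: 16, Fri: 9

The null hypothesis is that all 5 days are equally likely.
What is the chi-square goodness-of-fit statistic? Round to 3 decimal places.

Expected count for each of the 5 categories: 65/5 = 13.
Mon: (21 − 13)²/13 = 64/13 = 4.9231
Tue: (13 − 13)²/13 = 0/13 = 0.0000
Wed: (6 − 13)²/13 = 49/13 = 3.7692
Thu: (16 − 13)²/13 = 9/13 = 0.6923
Fri: (9 − 13)²/13 = 16/13 = 1.2308
Sum = 10.615

10.615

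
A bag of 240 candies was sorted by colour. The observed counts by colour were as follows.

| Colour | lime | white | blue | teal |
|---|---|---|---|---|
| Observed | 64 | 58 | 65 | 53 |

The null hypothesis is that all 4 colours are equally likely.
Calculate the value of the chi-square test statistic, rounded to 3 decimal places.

1.567

Under H₀ each category has probability 1/4, so each expected count is 240/4 = 60.
χ² = (64−60)²/60 + (58−60)²/60 + (65−60)²/60 + (53−60)²/60
   = 0.2667 + 0.0667 + 0.4167 + 0.8167
Sum = 1.567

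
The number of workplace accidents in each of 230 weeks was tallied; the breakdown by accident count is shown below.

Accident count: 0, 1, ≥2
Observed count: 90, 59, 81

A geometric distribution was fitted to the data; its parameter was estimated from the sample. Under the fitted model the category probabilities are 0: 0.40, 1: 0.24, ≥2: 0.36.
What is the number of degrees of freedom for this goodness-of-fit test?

There are k = 3 categories and 1 parameter estimated from the data, so df = 3 − 1 − 1 = 1.

1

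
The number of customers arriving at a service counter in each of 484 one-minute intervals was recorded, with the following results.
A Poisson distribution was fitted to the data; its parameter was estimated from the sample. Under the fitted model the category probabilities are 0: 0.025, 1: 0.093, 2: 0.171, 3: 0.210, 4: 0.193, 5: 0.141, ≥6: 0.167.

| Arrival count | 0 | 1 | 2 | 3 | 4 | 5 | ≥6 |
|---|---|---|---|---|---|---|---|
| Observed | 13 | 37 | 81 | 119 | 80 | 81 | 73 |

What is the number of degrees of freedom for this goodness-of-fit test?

5

There are k = 7 categories and 1 parameter estimated from the data, so df = 7 − 1 − 1 = 5.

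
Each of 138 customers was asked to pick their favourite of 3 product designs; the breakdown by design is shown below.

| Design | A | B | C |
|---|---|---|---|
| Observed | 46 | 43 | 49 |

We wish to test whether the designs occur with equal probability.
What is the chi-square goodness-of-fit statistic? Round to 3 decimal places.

Under H₀ each category has probability 1/3, so each expected count is 138/3 = 46.
A: (46 − 46)²/46 = 0/46 = 0.0000
B: (43 − 46)²/46 = 9/46 = 0.1957
C: (49 − 46)²/46 = 9/46 = 0.1957
Sum = 0.391

0.391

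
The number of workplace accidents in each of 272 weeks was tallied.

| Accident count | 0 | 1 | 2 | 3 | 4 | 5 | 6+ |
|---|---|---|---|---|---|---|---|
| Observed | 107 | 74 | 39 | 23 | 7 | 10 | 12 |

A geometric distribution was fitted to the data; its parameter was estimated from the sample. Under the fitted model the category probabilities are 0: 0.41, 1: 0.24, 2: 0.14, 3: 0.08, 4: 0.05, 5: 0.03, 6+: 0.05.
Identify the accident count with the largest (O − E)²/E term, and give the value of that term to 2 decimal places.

Expected counts E_i = n·p_i: 272×0.41 = 111.52, 272×0.24 = 65.28, 272×0.14 = 38.08, 272×0.08 = 21.76, 272×0.05 = 13.6, 272×0.03 = 8.16, 272×0.05 = 13.6.
0: (107 − 111.52)²/111.52 = 20.4304/111.52 = 0.183
1: (74 − 65.28)²/65.28 = 76.0384/65.28 = 1.165
2: (39 − 38.08)²/38.08 = 0.8464/38.08 = 0.022
3: (23 − 21.76)²/21.76 = 1.5376/21.76 = 0.071
4: (7 − 13.6)²/13.6 = 43.56/13.6 = 3.203
5: (10 − 8.16)²/8.16 = 3.3856/8.16 = 0.415
6+: (12 − 13.6)²/13.6 = 2.56/13.6 = 0.188
The largest term is for 4: 3.20.

4, 3.20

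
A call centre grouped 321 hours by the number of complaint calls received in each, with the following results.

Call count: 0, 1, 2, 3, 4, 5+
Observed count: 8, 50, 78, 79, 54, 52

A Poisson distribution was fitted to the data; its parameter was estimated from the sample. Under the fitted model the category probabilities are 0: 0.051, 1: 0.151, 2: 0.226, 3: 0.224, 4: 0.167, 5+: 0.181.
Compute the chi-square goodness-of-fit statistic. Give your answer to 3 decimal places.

Expected counts E_i = n·p_i: 321×0.051 = 16.371, 321×0.151 = 48.471, 321×0.226 = 72.546, 321×0.224 = 71.904, 321×0.167 = 53.607, 321×0.181 = 58.101.
cat         O        E   (O−E)²/E
0           8   16.371     4.2804
1          50   48.471     0.0482
2          78   72.546     0.4100
3          79   71.904     0.7003
4          54   53.607     0.0029
5+         52   58.101     0.6406
Sum = 6.082

6.082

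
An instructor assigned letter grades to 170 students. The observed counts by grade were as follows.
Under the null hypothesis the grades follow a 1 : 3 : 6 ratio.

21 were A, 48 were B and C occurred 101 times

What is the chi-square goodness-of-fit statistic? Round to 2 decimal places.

1.13

Ratio total = 10. Expected counts: 170×1/10 = 17, 170×3/10 = 51, 170×6/10 = 102.
A: (21 − 17)²/17 = 16/17 = 0.941
B: (48 − 51)²/51 = 9/51 = 0.176
C: (101 − 102)²/102 = 1/102 = 0.010
Sum = 1.13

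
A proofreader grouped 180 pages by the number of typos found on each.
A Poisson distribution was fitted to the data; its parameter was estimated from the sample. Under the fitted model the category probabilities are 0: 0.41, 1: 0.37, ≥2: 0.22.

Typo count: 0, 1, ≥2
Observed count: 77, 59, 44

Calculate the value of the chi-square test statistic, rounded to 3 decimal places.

1.495

Expected counts E_i = n·p_i: 180×0.41 = 73.8, 180×0.37 = 66.6, 180×0.22 = 39.6.
cat         O        E   (O−E)²/E
0          77     73.8     0.1388
1          59     66.6     0.8673
≥2         44     39.6     0.4889
Sum = 1.495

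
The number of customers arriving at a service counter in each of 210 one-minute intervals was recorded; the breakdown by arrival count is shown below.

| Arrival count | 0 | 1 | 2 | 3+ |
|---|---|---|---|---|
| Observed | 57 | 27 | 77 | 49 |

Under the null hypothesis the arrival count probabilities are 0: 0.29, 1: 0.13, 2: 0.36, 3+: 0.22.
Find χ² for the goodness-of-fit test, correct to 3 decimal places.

Expected counts E_i = n·p_i: 210×0.29 = 60.9, 210×0.13 = 27.3, 210×0.36 = 75.6, 210×0.22 = 46.2.
0: (57 − 60.9)²/60.9 = 15.21/60.9 = 0.2498
1: (27 − 27.3)²/27.3 = 0.09/27.3 = 0.0033
2: (77 − 75.6)²/75.6 = 1.96/75.6 = 0.0259
3+: (49 − 46.2)²/46.2 = 7.84/46.2 = 0.1697
Sum = 0.449

0.449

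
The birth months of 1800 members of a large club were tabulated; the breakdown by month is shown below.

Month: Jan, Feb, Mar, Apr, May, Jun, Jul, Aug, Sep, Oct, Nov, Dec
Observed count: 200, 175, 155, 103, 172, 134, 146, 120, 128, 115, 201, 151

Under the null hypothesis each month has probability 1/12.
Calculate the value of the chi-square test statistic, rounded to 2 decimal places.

75.51

Under H₀ each category has probability 1/12, so each expected count is 1800/12 = 150.
Jan: (200 − 150)²/150 = 2500/150 = 16.667
Feb: (175 − 150)²/150 = 625/150 = 4.167
Mar: (155 − 150)²/150 = 25/150 = 0.167
Apr: (103 − 150)²/150 = 2209/150 = 14.727
May: (172 − 150)²/150 = 484/150 = 3.227
Jun: (134 − 150)²/150 = 256/150 = 1.707
Jul: (146 − 150)²/150 = 16/150 = 0.107
Aug: (120 − 150)²/150 = 900/150 = 6.000
Sep: (128 − 150)²/150 = 484/150 = 3.227
Oct: (115 − 150)²/150 = 1225/150 = 8.167
Nov: (201 − 150)²/150 = 2601/150 = 17.340
Dec: (151 − 150)²/150 = 1/150 = 0.007
Sum = 75.51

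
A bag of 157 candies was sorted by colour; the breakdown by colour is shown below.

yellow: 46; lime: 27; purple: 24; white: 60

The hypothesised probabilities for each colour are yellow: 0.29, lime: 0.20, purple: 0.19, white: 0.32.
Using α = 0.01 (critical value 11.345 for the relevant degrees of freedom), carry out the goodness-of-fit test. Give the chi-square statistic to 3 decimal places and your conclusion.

3.657; do not reject

Expected counts E_i = n·p_i: 157×0.29 = 45.53, 157×0.20 = 31.4, 157×0.19 = 29.83, 157×0.32 = 50.24.
χ² = (46−45.53)²/45.53 + (27−31.4)²/31.4 + (24−29.83)²/29.83 + (60−50.24)²/50.24
   = 0.0049 + 0.6166 + 1.1394 + 1.8961
Sum = 3.657
df = 3. Since 3.657 < 11.345, we do not reject H₀.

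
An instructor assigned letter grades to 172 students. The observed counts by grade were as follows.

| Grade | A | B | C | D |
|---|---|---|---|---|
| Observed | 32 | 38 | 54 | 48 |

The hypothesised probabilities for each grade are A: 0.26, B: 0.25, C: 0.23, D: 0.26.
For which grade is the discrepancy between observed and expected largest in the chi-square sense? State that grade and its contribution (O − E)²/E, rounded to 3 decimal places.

Expected counts E_i = n·p_i: 172×0.26 = 44.72, 172×0.25 = 43, 172×0.23 = 39.56, 172×0.26 = 44.72.
A: (32 − 44.72)²/44.72 = 161.7984/44.72 = 3.6180
B: (38 − 43)²/43 = 25/43 = 0.5814
C: (54 − 39.56)²/39.56 = 208.5136/39.56 = 5.2708
D: (48 − 44.72)²/44.72 = 10.7584/44.72 = 0.2406
The largest term is for C: 5.271.

C, 5.271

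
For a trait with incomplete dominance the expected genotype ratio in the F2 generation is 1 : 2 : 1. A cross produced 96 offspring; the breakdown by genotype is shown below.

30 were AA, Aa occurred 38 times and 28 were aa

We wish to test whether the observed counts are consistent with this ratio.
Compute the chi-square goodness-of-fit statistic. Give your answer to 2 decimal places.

4.25

Ratio total = 4. Expected counts: 96×1/4 = 24, 96×2/4 = 48, 96×1/4 = 24.
cat         O        E   (O−E)²/E
AA         30       24      1.500
Aa         38       48      2.083
aa         28       24      0.667
Sum = 4.25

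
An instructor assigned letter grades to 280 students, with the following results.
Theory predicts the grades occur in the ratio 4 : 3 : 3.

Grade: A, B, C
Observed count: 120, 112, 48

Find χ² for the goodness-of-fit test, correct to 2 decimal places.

25.33

Ratio total = 10. Expected counts: 280×4/10 = 112, 280×3/10 = 84, 280×3/10 = 84.
χ² = (120−112)²/112 + (112−84)²/84 + (48−84)²/84
   = 0.571 + 9.333 + 15.429
Sum = 25.33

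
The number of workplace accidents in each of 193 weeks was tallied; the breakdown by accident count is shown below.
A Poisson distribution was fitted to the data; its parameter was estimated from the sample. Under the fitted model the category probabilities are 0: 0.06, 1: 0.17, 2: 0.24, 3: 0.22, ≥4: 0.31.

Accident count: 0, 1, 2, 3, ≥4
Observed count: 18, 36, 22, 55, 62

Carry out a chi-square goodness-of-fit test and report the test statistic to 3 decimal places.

Expected counts E_i = n·p_i: 193×0.06 = 11.58, 193×0.17 = 32.81, 193×0.24 = 46.32, 193×0.22 = 42.46, 193×0.31 = 59.83.
cat         O        E   (O−E)²/E
0          18    11.58     3.5593
1          36    32.81     0.3102
2          22    46.32    12.7691
3          55    42.46     3.7035
≥4         62    59.83     0.0787
Sum = 20.421

20.421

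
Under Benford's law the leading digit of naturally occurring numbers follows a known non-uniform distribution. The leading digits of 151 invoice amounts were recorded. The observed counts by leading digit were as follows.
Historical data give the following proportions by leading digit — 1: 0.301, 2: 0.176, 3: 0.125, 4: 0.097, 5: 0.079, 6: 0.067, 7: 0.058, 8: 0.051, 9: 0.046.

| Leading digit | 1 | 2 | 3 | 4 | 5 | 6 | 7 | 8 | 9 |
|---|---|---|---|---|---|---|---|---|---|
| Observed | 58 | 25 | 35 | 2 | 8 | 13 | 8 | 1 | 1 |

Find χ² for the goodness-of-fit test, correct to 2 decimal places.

41.36

Expected counts E_i = n·p_i: 151×0.301 = 45.451, 151×0.176 = 26.576, 151×0.125 = 18.875, 151×0.097 = 14.647, 151×0.079 = 11.929, 151×0.067 = 10.117, 151×0.058 = 8.758, 151×0.051 = 7.701, 151×0.046 = 6.946.
1: (58 − 45.451)²/45.451 = 157.477401/45.451 = 3.465
2: (25 − 26.576)²/26.576 = 2.483776/26.576 = 0.093
3: (35 − 18.875)²/18.875 = 260.015625/18.875 = 13.776
4: (2 − 14.647)²/14.647 = 159.946609/14.647 = 10.920
5: (8 − 11.929)²/11.929 = 15.437041/11.929 = 1.294
6: (13 − 10.117)²/10.117 = 8.311689/10.117 = 0.822
7: (8 − 8.758)²/8.758 = 0.574564/8.758 = 0.066
8: (1 − 7.701)²/7.701 = 44.903401/7.701 = 5.831
9: (1 − 6.946)²/6.946 = 35.354916/6.946 = 5.090
Sum = 41.36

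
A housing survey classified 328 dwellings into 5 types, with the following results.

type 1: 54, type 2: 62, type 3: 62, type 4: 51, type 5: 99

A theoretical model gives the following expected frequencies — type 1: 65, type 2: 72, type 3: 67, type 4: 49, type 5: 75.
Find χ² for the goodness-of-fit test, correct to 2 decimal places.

cat         O        E   (O−E)²/E
type 1     54       65      1.862
type 2     62       72      1.389
type 3     62       67      0.373
type 4     51       49      0.082
type 5     99       75      7.680
Sum = 11.39

11.39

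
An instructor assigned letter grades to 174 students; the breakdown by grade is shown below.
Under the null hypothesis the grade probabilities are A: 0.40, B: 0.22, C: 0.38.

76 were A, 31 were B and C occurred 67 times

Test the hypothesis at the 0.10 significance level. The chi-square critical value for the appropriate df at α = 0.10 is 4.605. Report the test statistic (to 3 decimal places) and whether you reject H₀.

1.985; do not reject

Expected counts E_i = n·p_i: 174×0.40 = 69.6, 174×0.22 = 38.28, 174×0.38 = 66.12.
cat         O        E   (O−E)²/E
A          76     69.6     0.5885
B          31    38.28     1.3845
C          67    66.12     0.0117
Sum = 1.985
df = 2. Since 1.985 < 4.605, we do not reject H₀.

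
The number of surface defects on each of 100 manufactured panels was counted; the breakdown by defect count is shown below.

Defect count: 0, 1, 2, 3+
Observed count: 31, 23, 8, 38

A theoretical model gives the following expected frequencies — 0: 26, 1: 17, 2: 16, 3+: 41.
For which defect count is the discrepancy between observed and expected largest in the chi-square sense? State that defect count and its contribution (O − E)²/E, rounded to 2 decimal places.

0: (31 − 26)²/26 = 25/26 = 0.962
1: (23 − 17)²/17 = 36/17 = 2.118
2: (8 − 16)²/16 = 64/16 = 4.000
3+: (38 − 41)²/41 = 9/41 = 0.220
The largest term is for 2: 4.00.

2, 4.00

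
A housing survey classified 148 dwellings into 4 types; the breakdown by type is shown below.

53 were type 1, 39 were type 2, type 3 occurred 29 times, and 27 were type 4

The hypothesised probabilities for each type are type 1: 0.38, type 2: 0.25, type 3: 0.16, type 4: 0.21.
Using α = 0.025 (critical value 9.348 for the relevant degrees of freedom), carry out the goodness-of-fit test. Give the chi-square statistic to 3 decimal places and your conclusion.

2.026; do not reject

Expected counts E_i = n·p_i: 148×0.38 = 56.24, 148×0.25 = 37, 148×0.16 = 23.68, 148×0.21 = 31.08.
cat         O        E   (O−E)²/E
type 1     53    56.24     0.1867
type 2     39       37     0.1081
type 3     29    23.68     1.1952
type 4     27    31.08     0.5356
Sum = 2.026
df = 3. Since 2.026 < 9.348, we do not reject H₀.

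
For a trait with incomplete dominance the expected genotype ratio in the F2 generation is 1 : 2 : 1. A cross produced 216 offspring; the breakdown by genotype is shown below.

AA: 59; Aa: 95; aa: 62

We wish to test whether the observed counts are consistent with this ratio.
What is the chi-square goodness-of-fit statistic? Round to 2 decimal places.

3.21

Ratio total = 4. Expected counts: 216×1/4 = 54, 216×2/4 = 108, 216×1/4 = 54.
χ² = (59−54)²/54 + (95−108)²/108 + (62−54)²/54
   = 0.463 + 1.565 + 1.185
Sum = 3.21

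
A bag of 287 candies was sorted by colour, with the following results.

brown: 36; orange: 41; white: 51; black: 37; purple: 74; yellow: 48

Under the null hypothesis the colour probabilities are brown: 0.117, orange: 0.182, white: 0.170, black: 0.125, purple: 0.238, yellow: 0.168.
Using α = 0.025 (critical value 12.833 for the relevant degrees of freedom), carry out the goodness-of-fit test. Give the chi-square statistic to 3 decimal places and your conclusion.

Expected counts E_i = n·p_i: 287×0.117 = 33.579, 287×0.182 = 52.234, 287×0.170 = 48.79, 287×0.125 = 35.875, 287×0.238 = 68.306, 287×0.168 = 48.216.
χ² = (36−33.579)²/33.579 + (41−52.234)²/52.234 + (51−48.79)²/48.79 + (37−35.875)²/35.875 + (74−68.306)²/68.306 + (48−48.216)²/48.216
   = 0.1746 + 2.4161 + 0.1001 + 0.0353 + 0.4747 + 0.0010
Sum = 3.202
df = 5. Since 3.202 < 12.833, we do not reject H₀.

3.202; do not reject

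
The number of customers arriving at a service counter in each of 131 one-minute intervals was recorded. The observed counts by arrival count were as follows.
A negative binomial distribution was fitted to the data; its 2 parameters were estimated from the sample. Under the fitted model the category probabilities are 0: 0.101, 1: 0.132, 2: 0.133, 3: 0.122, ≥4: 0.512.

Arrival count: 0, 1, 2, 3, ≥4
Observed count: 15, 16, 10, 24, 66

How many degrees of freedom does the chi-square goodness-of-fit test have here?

2

There are k = 5 categories and 2 parameters estimated from the data, so df = 5 − 1 − 2 = 2.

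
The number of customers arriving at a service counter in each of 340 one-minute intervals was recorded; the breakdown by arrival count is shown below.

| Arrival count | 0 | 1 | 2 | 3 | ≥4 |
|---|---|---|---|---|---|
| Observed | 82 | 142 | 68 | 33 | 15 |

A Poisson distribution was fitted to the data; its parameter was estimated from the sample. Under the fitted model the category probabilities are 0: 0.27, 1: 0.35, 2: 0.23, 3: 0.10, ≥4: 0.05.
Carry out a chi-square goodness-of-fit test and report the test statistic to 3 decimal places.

Expected counts E_i = n·p_i: 340×0.27 = 91.8, 340×0.35 = 119, 340×0.23 = 78.2, 340×0.10 = 34, 340×0.05 = 17.
χ² = (82−91.8)²/91.8 + (142−119)²/119 + (68−78.2)²/78.2 + (33−34)²/34 + (15−17)²/17
   = 1.0462 + 4.4454 + 1.3304 + 0.0294 + 0.2353
Sum = 7.087

7.087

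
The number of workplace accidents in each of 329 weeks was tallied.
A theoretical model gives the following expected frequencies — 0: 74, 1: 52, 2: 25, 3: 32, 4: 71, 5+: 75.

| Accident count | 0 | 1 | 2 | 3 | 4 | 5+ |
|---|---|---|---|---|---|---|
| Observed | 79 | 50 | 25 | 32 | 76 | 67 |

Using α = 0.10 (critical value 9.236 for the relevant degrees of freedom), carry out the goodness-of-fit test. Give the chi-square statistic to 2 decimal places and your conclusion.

1.62; do not reject

χ² = (79−74)²/74 + (50−52)²/52 + (25−25)²/25 + (32−32)²/32 + (76−71)²/71 + (67−75)²/75
   = 0.338 + 0.077 + 0.000 + 0.000 + 0.352 + 0.853
Sum = 1.62
df = 5. Since 1.62 < 9.236, we do not reject H₀.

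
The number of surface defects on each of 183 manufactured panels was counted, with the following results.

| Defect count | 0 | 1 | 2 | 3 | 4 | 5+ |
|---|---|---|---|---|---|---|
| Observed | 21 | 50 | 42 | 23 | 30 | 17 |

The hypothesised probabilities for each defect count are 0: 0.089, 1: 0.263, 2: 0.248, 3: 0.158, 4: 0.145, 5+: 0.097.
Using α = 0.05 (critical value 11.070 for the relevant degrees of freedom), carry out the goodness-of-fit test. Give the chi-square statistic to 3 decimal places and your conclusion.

Expected counts E_i = n·p_i: 183×0.089 = 16.287, 183×0.263 = 48.129, 183×0.248 = 45.384, 183×0.158 = 28.914, 183×0.145 = 26.535, 183×0.097 = 17.751.
cat         O        E   (O−E)²/E
0          21   16.287     1.3638
1          50   48.129     0.0727
2          42   45.384     0.2523
3          23   28.914     1.2096
4          30   26.535     0.4525
5+         17   17.751     0.0318
Sum = 3.383
df = 5. Since 3.383 < 11.070, we do not reject H₀.

3.383; do not reject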